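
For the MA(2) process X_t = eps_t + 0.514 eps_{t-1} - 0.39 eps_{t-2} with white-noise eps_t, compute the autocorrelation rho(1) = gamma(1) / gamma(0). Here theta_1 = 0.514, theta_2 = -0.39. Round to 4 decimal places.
\rho(1) = 0.2214

For an MA(q) process with theta_0 = 1, the autocovariance is
  gamma(k) = sigma^2 * sum_{i=0..q-k} theta_i * theta_{i+k},
and rho(k) = gamma(k) / gamma(0). Sigma^2 cancels.
  numerator   = (1)*(0.514) + (0.514)*(-0.39) = 0.31354.
  denominator = (1)^2 + (0.514)^2 + (-0.39)^2 = 1.416296.
  rho(1) = 0.31354 / 1.416296 = 0.2214.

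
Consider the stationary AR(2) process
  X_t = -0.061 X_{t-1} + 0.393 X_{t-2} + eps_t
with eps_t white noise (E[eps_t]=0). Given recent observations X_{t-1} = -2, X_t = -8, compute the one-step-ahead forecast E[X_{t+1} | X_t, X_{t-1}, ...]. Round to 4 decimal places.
E[X_{t+1} \mid \mathcal F_t] = -0.2980

For an AR(p) model X_t = c + sum_i phi_i X_{t-i} + eps_t, the
one-step-ahead conditional mean is
  E[X_{t+1} | X_t, ...] = c + sum_i phi_i X_{t+1-i}.
Substitute known values:
  E[X_{t+1} | ...] = (-0.061) * (-8) + (0.393) * (-2)
                   = -0.2980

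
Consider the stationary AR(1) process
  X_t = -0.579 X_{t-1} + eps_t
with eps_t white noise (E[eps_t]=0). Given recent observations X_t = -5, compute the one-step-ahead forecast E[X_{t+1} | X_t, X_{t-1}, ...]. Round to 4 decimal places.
E[X_{t+1} \mid \mathcal F_t] = 2.8950

For an AR(p) model X_t = c + sum_i phi_i X_{t-i} + eps_t, the
one-step-ahead conditional mean is
  E[X_{t+1} | X_t, ...] = c + sum_i phi_i X_{t+1-i}.
Substitute known values:
  E[X_{t+1} | ...] = (-0.579) * (-5)
                   = 2.8950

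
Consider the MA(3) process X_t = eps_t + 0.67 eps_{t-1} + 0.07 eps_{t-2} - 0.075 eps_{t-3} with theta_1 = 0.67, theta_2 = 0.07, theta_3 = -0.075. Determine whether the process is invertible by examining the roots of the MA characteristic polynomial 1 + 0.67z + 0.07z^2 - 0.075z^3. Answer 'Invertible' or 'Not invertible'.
\text{Invertible}

The MA(q) characteristic polynomial is P(z) = 1 + 0.67z + 0.07z^2 - 0.075z^3.
Invertibility requires all roots to lie outside the unit circle, i.e. |z| > 1 for every root.
Degree 3: look for a simple real root z0 first, then factor out (1 - z/z0) and solve the remaining quadratic.
Testing z0 = 4: P(4) = 1 + (0.67)(4) + (0.07)(4)^2 + (-0.075)(4)^3
  = 1 + (2.68) + (1.12) + (-4.8) = 0.  So z_0 = 4 is a root, |z_0| = 4.
Divide out the factor (1 - 0.25 z) = (1 - z/z0) (since 1/z0 = 0.25):
  P(z) = (1 - 0.25 z)(1 + (0.92) z + (0.3) z^2)
  [check: z-coef 0.92 - (0.25) = 0.67; z^2-coef 0.3 - (0.25)(0.92) = 0.07; z^3-coef -(0.25)(0.3) = -0.075.]
Remaining roots from the quadratic factor 1 + (0.92) z + (0.3) z^2:
  Set 1 + (0.92) z + (0.3) z^2 = 0, i.e. a z^2 + b z + c = 0 with a = 0.3, b = 0.92, c = 1.
  Discriminant D = b^2 - 4ac = (0.92)^2 - 4*(0.3)*1 = 0.8464 - (1.2) = -0.3536.
  D < 0, so the roots are the complex-conjugate pair z = (-b +/- i sqrt(-D)) / (2a) = -1.5333 +/- 0.9911i.
  For a conjugate pair |z|^2 = z * conj(z) = (product of roots) = c/a = 1/(0.3) = 3.333333, so |z| = sqrt(3.333333) = 1.8257 for both roots.
Moduli of all roots: 4.0000, 1.8257, 1.8257.
All moduli strictly greater than 1? Yes.
Verdict: Invertible.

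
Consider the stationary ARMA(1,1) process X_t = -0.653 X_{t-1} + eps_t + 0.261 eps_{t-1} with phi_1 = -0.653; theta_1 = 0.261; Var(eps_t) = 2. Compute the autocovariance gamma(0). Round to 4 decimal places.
\gamma(0) = 2.5358

Multiply the model equation by X_{t-k} and take expectations. With theta_0 = psi_0 = 1 and psi_j the MA(infinity) weights, this gives
  gamma(k) - sum_i phi_i gamma(k-i) = c_k,
  c_k = sigma^2 * sum_{j=k..q} theta_j psi_{j-k}   (c_k = 0 for k > q),
using gamma(-m) = gamma(m).
psi-weights needed (psi_j = theta_j + sum_i phi_i psi_{j-i}):
  psi_1 = theta_1 + phi_1 = 0.261 + (-0.653) = -0.392
Right-hand sides:
  c_0 = sigma^2 (1 + theta_1 psi_1) = 2 * (1 + (0.261)(-0.392)) = 2 * 0.897688 = 1.795376
  c_1 = sigma^2 theta_1 = 2 * (0.261) = 0.522
  c_2 = 0
Equations for k = 0 and k = 1 (AR order 1):
  gamma(0) = phi_1 gamma(1) + c_0
  gamma(1) = phi_1 gamma(0) + c_1
Substituting the second into the first: gamma(0) (1 - phi_1^2) = c_0 + phi_1 c_1, so
  gamma(0) = (c_0 + phi_1 c_1) / (1 - phi_1^2) = (1.795376 + (-0.653)(0.522)) / (1 - (-0.653)^2) = 1.45451 / 0.573591 = 2.535796.
Therefore gamma(0) = 2.5358 (to 4 decimal places).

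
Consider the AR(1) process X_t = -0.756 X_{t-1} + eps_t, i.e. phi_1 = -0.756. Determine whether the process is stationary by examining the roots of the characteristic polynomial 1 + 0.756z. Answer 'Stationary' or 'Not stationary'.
\text{Stationary}

The AR(p) characteristic polynomial is P(z) = 1 + 0.756z.
Stationarity requires all roots to lie outside the unit circle, i.e. |z| > 1 for every root.
This is linear in z: 1 + (0.756) z = 0  =>  z = -1/(0.756) = -1.322751,  |z| = 1.322751.
Moduli of all roots: 1.3228.
All moduli strictly greater than 1? Yes.
Verdict: Stationary.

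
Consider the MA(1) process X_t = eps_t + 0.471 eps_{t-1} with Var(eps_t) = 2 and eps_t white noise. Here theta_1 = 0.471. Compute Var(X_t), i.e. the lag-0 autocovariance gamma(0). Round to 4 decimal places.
\gamma(0) = 2.4437

For an MA(q) process X_t = eps_t + sum_i theta_i eps_{t-i} with
Var(eps_t) = sigma^2, the variance is
  gamma(0) = sigma^2 * (1 + sum_i theta_i^2).
  sum_i theta_i^2 = (0.471)^2 = 0.221841.
  gamma(0) = 2 * (1 + 0.221841) = 2 * 1.221841 = 2.443682, which rounds to 2.4437.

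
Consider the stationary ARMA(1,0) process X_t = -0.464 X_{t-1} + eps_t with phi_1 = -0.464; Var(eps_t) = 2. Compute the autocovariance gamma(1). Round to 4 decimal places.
\gamma(1) = -1.1826

Multiply the model equation by X_{t-k} and take expectations. With theta_0 = psi_0 = 1 and psi_j the MA(infinity) weights, this gives
  gamma(k) - sum_i phi_i gamma(k-i) = c_k,
  c_k = sigma^2 * sum_{j=k..q} theta_j psi_{j-k}   (c_k = 0 for k > q),
using gamma(-m) = gamma(m).
Pure AR (q = 0): c_0 = sigma^2 = 2, c_k = 0 for k >= 1.
Equations for k = 0 and k = 1 (AR order 1):
  gamma(0) = phi_1 gamma(1) + c_0
  gamma(1) = phi_1 gamma(0) + c_1
Substituting the second into the first: gamma(0) (1 - phi_1^2) = c_0 + phi_1 c_1, so
  gamma(0) = c_0 / (1 - phi_1^2) = 2 / (1 - (-0.464)^2) = 2 / 0.784704 = 2.548732.
  gamma(1) = phi_1 gamma(0) = (-0.464)(2.548732) = -1.182612.
Therefore gamma(1) = -1.1826 (to 4 decimal places).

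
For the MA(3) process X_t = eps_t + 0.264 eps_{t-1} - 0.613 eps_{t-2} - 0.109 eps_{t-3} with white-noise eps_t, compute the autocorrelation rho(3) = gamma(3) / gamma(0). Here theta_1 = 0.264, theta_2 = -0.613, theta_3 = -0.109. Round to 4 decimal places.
\rho(3) = -0.0748

For an MA(q) process with theta_0 = 1, the autocovariance is
  gamma(k) = sigma^2 * sum_{i=0..q-k} theta_i * theta_{i+k},
and rho(k) = gamma(k) / gamma(0). Sigma^2 cancels.
  numerator   = (1)*(-0.109) = -0.109.
  denominator = (1)^2 + (0.264)^2 + (-0.613)^2 + (-0.109)^2 = 1.457346.
  rho(3) = -0.109 / 1.457346 = -0.0748.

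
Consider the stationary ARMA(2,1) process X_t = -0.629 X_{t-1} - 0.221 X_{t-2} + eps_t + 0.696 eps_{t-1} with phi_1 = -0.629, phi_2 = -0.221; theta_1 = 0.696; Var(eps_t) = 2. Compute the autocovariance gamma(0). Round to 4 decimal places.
\gamma(0) = 2.1963

Multiply the model equation by X_{t-k} and take expectations. With theta_0 = psi_0 = 1 and psi_j the MA(infinity) weights, this gives
  gamma(k) - sum_i phi_i gamma(k-i) = c_k,
  c_k = sigma^2 * sum_{j=k..q} theta_j psi_{j-k}   (c_k = 0 for k > q),
using gamma(-m) = gamma(m).
psi-weights needed (psi_j = theta_j + sum_i phi_i psi_{j-i}):
  psi_1 = theta_1 + phi_1 = 0.696 + (-0.629) = 0.067
Right-hand sides:
  c_0 = sigma^2 (1 + theta_1 psi_1) = 2 * (1 + (0.696)(0.067)) = 2 * 1.046632 = 2.093264
  c_1 = sigma^2 theta_1 = 2 * (0.696) = 1.392
  c_2 = 0
Equations for k = 0, 1, 2 (AR order 2, c_2 = 0):
  (E0) gamma(0) = phi_1 gamma(1) + phi_2 gamma(2) + c_0
  (E1) gamma(1) = phi_1 gamma(0) + phi_2 gamma(1) + c_1
  (E2) gamma(2) = phi_1 gamma(1) + phi_2 gamma(0)
From (E1): gamma(1) = A gamma(0) + B with
  A = phi_1 / (1 - phi_2) = -0.629 / 1.221 = -0.515152,   B = c_1 / (1 - phi_2) = 1.392 / 1.221 = 1.140049.
Insert (E2) into (E0): gamma(0) (1 - phi_2^2) = phi_1 (1 + phi_2) gamma(1) + c_0.
  phi_1 (1 + phi_2) = (-0.629)(0.779) = -0.489991,   1 - phi_2^2 = 0.951159.
Replace gamma(1) by A gamma(0) + B and collect gamma(0):
  gamma(0) [0.951159 - (-0.489991)(-0.515152)] = (-0.489991)(1.140049) + 2.093264
  gamma(0) * 0.698739 = 1.53465
  gamma(0) = 1.53465 / 0.698739 = 2.196313.
Therefore gamma(0) = 2.1963 (to 4 decimal places).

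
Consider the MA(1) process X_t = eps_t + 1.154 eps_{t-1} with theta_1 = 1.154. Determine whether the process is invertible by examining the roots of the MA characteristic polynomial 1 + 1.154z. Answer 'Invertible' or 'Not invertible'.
\text{Not invertible}

The MA(q) characteristic polynomial is P(z) = 1 + 1.154z.
Invertibility requires all roots to lie outside the unit circle, i.e. |z| > 1 for every root.
This is linear in z: 1 + (1.154) z = 0  =>  z = -1/(1.154) = -0.866551,  |z| = 0.866551.
Moduli of all roots: 0.8666.
All moduli strictly greater than 1? No.
Verdict: Not invertible.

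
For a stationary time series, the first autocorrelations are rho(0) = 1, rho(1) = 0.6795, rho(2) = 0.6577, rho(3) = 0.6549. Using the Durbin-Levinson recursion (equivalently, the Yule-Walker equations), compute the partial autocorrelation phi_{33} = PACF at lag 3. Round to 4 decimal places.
\phi_{33} = 0.2641

The PACF at lag k is phi_{kk}, the last component of the solution
to the Yule-Walker system G_k phi = r_k where
  (G_k)_{ij} = rho(|i - j|), (r_k)_i = rho(i), i,j = 1..k.
Equivalently, Durbin-Levinson gives phi_{kk} iteratively:
  phi_{11} = rho(1)
  phi_{kk} = [rho(k) - sum_{j=1..k-1} phi_{k-1,j} rho(k-j)]
            / [1 - sum_{j=1..k-1} phi_{k-1,j} rho(j)],
  phi_{k,j} = phi_{k-1,j} - phi_{kk} phi_{k-1,k-j},  j = 1..k-1.
Step k = 1:
  phi_11 = rho(1) = 0.6795.
Step k = 2:
  phi_22 = [rho(2) - phi_11 rho(1)] / [1 - phi_11 rho(1)] = [0.6577 - (0.6795)(0.6795)] / [1 - (0.6795)(0.6795)]
         = 0.19597975 / 0.53827975 = 0.364085.
  Update: phi_21 = phi_11 - phi_22 phi_11 = 0.6795 - (0.364085)(0.6795) = 0.432104.
Step k = 3:
  phi_33 = [rho(3) - phi_21 rho(2) - phi_22 rho(1)] / [1 - phi_21 rho(1) - phi_22 rho(2)]
    numerator   = 0.6549 - (0.432104)(0.6577) - (0.364085)(0.6795) = 0.12330921
    denominator = 1 - (0.432104)(0.6795) - (0.364085)(0.6577) = 0.4669264
  phi_33 = 0.12330921 / 0.4669264 = 0.2641.
Therefore phi_{33} = 0.2641.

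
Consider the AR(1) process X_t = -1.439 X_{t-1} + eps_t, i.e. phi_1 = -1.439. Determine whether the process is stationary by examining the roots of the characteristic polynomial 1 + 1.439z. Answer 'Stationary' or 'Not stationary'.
\text{Not stationary}

The AR(p) characteristic polynomial is P(z) = 1 + 1.439z.
Stationarity requires all roots to lie outside the unit circle, i.e. |z| > 1 for every root.
This is linear in z: 1 + (1.439) z = 0  =>  z = -1/(1.439) = -0.694927,  |z| = 0.694927.
Moduli of all roots: 0.6949.
All moduli strictly greater than 1? No.
Verdict: Not stationary.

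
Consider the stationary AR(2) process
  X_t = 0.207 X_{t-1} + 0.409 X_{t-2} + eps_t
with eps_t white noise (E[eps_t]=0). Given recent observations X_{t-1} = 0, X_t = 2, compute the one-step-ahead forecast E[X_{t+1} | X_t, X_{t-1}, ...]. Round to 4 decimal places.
E[X_{t+1} \mid \mathcal F_t] = 0.4140

For an AR(p) model X_t = c + sum_i phi_i X_{t-i} + eps_t, the
one-step-ahead conditional mean is
  E[X_{t+1} | X_t, ...] = c + sum_i phi_i X_{t+1-i}.
Substitute known values:
  E[X_{t+1} | ...] = (0.207) * (2) + (0.409) * (0)
                   = 0.4140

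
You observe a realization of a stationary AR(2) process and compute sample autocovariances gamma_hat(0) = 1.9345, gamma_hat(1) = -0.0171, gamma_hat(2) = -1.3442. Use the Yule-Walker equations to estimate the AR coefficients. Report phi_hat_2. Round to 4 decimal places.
\hat\phi_{2} = -0.6950

The Yule-Walker equations for an AR(p) process read, in matrix form,
  Gamma_p phi = r_p,   with   (Gamma_p)_{ij} = gamma(|i - j|),
                       (r_p)_i = gamma(i),   i,j = 1..p.
Substitute the sample gammas (Toeplitz matrix and right-hand side of size 2):
  Gamma_p = [[1.9345, -0.0171], [-0.0171, 1.9345]]
  r_p     = [-0.0171, -1.3442]
Written out:
  1.9345 phi_1 - 0.0171 phi_2 = -0.0171
  -0.0171 phi_1 + 1.9345 phi_2 = -1.3442
Solve by Cramer's rule:
  det = gamma(0)^2 - gamma(1)^2 = (1.9345)^2 - (-0.0171)^2 = 3.74229025 - 0.00029241 = 3.74199784
  phi_hat_1 = [gamma(1) gamma(0) - gamma(1) gamma(2)] / det = [(-0.0171)(1.9345) - (-0.0171)(-1.3442)] / 3.74199784 = -0.05606577 / 3.74199784 = -0.015
  phi_hat_2 = [gamma(0) gamma(2) - gamma(1)^2] / det = [(1.9345)(-1.3442) - (-0.0171)^2] / 3.74199784 = -2.60064731 / 3.74199784 = -0.695
So phi_hat = [-0.0150, -0.6950].
Therefore phi_hat_2 = -0.6950.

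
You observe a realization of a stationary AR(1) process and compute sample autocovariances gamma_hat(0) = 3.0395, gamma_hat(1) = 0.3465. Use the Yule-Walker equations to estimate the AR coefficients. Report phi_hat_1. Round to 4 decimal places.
\hat\phi_{1} = 0.1140

The Yule-Walker equations for an AR(p) process read, in matrix form,
  Gamma_p phi = r_p,   with   (Gamma_p)_{ij} = gamma(|i - j|),
                       (r_p)_i = gamma(i),   i,j = 1..p.
Substitute the sample gammas (Toeplitz matrix and right-hand side of size 1):
  Gamma_p = [[3.0395]]
  r_p     = [0.3465]
With p = 1 this is the single equation gamma(0) phi_1 = gamma(1):
  phi_hat_1 = gamma(1) / gamma(0) = 0.3465 / 3.0395 = 0.1140.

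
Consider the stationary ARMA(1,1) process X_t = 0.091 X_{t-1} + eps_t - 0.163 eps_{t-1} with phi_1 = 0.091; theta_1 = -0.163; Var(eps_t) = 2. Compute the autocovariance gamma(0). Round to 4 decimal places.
\gamma(0) = 2.0105

Multiply the model equation by X_{t-k} and take expectations. With theta_0 = psi_0 = 1 and psi_j the MA(infinity) weights, this gives
  gamma(k) - sum_i phi_i gamma(k-i) = c_k,
  c_k = sigma^2 * sum_{j=k..q} theta_j psi_{j-k}   (c_k = 0 for k > q),
using gamma(-m) = gamma(m).
psi-weights needed (psi_j = theta_j + sum_i phi_i psi_{j-i}):
  psi_1 = theta_1 + phi_1 = -0.163 + (0.091) = -0.072
Right-hand sides:
  c_0 = sigma^2 (1 + theta_1 psi_1) = 2 * (1 + (-0.163)(-0.072)) = 2 * 1.011736 = 2.023472
  c_1 = sigma^2 theta_1 = 2 * (-0.163) = -0.326
  c_2 = 0
Equations for k = 0 and k = 1 (AR order 1):
  gamma(0) = phi_1 gamma(1) + c_0
  gamma(1) = phi_1 gamma(0) + c_1
Substituting the second into the first: gamma(0) (1 - phi_1^2) = c_0 + phi_1 c_1, so
  gamma(0) = (c_0 + phi_1 c_1) / (1 - phi_1^2) = (2.023472 + (0.091)(-0.326)) / (1 - (0.091)^2) = 1.993806 / 0.991719 = 2.010455.
Therefore gamma(0) = 2.0105 (to 4 decimal places).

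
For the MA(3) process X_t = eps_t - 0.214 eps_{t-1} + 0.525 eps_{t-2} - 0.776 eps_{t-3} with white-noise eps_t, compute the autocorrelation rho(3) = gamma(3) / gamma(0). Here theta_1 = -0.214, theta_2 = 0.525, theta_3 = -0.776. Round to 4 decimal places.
\rho(3) = -0.4034

For an MA(q) process with theta_0 = 1, the autocovariance is
  gamma(k) = sigma^2 * sum_{i=0..q-k} theta_i * theta_{i+k},
and rho(k) = gamma(k) / gamma(0). Sigma^2 cancels.
  numerator   = (1)*(-0.776) = -0.776.
  denominator = (1)^2 + (-0.214)^2 + (0.525)^2 + (-0.776)^2 = 1.923597.
  rho(3) = -0.776 / 1.923597 = -0.4034.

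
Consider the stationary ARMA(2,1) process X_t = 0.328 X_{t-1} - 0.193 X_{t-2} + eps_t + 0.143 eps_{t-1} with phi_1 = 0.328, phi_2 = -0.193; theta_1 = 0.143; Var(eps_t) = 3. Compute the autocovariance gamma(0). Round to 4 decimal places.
\gamma(0) = 3.7049

Multiply the model equation by X_{t-k} and take expectations. With theta_0 = psi_0 = 1 and psi_j the MA(infinity) weights, this gives
  gamma(k) - sum_i phi_i gamma(k-i) = c_k,
  c_k = sigma^2 * sum_{j=k..q} theta_j psi_{j-k}   (c_k = 0 for k > q),
using gamma(-m) = gamma(m).
psi-weights needed (psi_j = theta_j + sum_i phi_i psi_{j-i}):
  psi_1 = theta_1 + phi_1 = 0.143 + (0.328) = 0.471
Right-hand sides:
  c_0 = sigma^2 (1 + theta_1 psi_1) = 3 * (1 + (0.143)(0.471)) = 3 * 1.067353 = 3.202059
  c_1 = sigma^2 theta_1 = 3 * (0.143) = 0.429
  c_2 = 0
Equations for k = 0, 1, 2 (AR order 2, c_2 = 0):
  (E0) gamma(0) = phi_1 gamma(1) + phi_2 gamma(2) + c_0
  (E1) gamma(1) = phi_1 gamma(0) + phi_2 gamma(1) + c_1
  (E2) gamma(2) = phi_1 gamma(1) + phi_2 gamma(0)
From (E1): gamma(1) = A gamma(0) + B with
  A = phi_1 / (1 - phi_2) = 0.328 / 1.193 = 0.274937,   B = c_1 / (1 - phi_2) = 0.429 / 1.193 = 0.359598.
Insert (E2) into (E0): gamma(0) (1 - phi_2^2) = phi_1 (1 + phi_2) gamma(1) + c_0.
  phi_1 (1 + phi_2) = (0.328)(0.807) = 0.264696,   1 - phi_2^2 = 0.962751.
Replace gamma(1) by A gamma(0) + B and collect gamma(0):
  gamma(0) [0.962751 - (0.264696)(0.274937)] = (0.264696)(0.359598) + 3.202059
  gamma(0) * 0.889976 = 3.297243
  gamma(0) = 3.297243 / 0.889976 = 3.704866.
Therefore gamma(0) = 3.7049 (to 4 decimal places).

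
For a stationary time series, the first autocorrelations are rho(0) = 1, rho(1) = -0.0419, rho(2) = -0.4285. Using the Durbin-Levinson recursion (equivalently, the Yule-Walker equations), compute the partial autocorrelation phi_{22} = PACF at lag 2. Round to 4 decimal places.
\phi_{22} = -0.4310

The PACF at lag k is phi_{kk}, the last component of the solution
to the Yule-Walker system G_k phi = r_k where
  (G_k)_{ij} = rho(|i - j|), (r_k)_i = rho(i), i,j = 1..k.
Equivalently, Durbin-Levinson gives phi_{kk} iteratively:
  phi_{11} = rho(1)
  phi_{kk} = [rho(k) - sum_{j=1..k-1} phi_{k-1,j} rho(k-j)]
            / [1 - sum_{j=1..k-1} phi_{k-1,j} rho(j)],
  phi_{k,j} = phi_{k-1,j} - phi_{kk} phi_{k-1,k-j},  j = 1..k-1.
Step k = 1:
  phi_11 = rho(1) = -0.0419.
Step k = 2:
  phi_22 = [rho(2) - phi_11 rho(1)] / [1 - phi_11 rho(1)] = [-0.4285 - (-0.0419)(-0.0419)] / [1 - (-0.0419)(-0.0419)]
         = -0.43025561 / 0.99824439 = -0.431.
Therefore phi_{22} = -0.4310.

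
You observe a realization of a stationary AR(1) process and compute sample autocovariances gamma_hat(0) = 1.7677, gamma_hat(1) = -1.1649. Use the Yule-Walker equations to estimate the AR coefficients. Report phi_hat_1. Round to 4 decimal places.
\hat\phi_{1} = -0.6590

The Yule-Walker equations for an AR(p) process read, in matrix form,
  Gamma_p phi = r_p,   with   (Gamma_p)_{ij} = gamma(|i - j|),
                       (r_p)_i = gamma(i),   i,j = 1..p.
Substitute the sample gammas (Toeplitz matrix and right-hand side of size 1):
  Gamma_p = [[1.7677]]
  r_p     = [-1.1649]
With p = 1 this is the single equation gamma(0) phi_1 = gamma(1):
  phi_hat_1 = gamma(1) / gamma(0) = -1.1649 / 1.7677 = -0.6590.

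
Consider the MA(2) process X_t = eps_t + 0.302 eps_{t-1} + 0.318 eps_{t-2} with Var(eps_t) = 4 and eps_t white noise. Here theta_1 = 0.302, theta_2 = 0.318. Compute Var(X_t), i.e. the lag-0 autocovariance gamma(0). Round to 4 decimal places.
\gamma(0) = 4.7693

For an MA(q) process X_t = eps_t + sum_i theta_i eps_{t-i} with
Var(eps_t) = sigma^2, the variance is
  gamma(0) = sigma^2 * (1 + sum_i theta_i^2).
  sum_i theta_i^2 = (0.302)^2 + (0.318)^2 = 0.091204 + 0.101124 = 0.192328.
  gamma(0) = 4 * (1 + 0.192328) = 4 * 1.192328 = 4.769312, which rounds to 4.7693.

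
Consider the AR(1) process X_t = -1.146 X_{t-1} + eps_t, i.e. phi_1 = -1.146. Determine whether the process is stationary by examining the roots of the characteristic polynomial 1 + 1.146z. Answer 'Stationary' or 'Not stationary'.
\text{Not stationary}

The AR(p) characteristic polynomial is P(z) = 1 + 1.146z.
Stationarity requires all roots to lie outside the unit circle, i.e. |z| > 1 for every root.
This is linear in z: 1 + (1.146) z = 0  =>  z = -1/(1.146) = -0.8726,  |z| = 0.8726.
Moduli of all roots: 0.8726.
All moduli strictly greater than 1? No.
Verdict: Not stationary.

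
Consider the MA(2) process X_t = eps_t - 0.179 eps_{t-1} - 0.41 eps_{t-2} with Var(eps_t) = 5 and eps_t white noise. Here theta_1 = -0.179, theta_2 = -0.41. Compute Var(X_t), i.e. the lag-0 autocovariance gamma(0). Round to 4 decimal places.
\gamma(0) = 6.0007

For an MA(q) process X_t = eps_t + sum_i theta_i eps_{t-i} with
Var(eps_t) = sigma^2, the variance is
  gamma(0) = sigma^2 * (1 + sum_i theta_i^2).
  sum_i theta_i^2 = (-0.179)^2 + (-0.41)^2 = 0.032041 + 0.1681 = 0.200141.
  gamma(0) = 5 * (1 + 0.200141) = 5 * 1.200141 = 6.000705, which rounds to 6.0007.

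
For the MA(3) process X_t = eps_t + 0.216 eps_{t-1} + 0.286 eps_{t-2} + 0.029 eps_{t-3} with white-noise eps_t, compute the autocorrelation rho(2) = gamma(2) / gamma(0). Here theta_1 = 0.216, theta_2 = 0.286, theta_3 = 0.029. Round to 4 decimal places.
\rho(2) = 0.2588

For an MA(q) process with theta_0 = 1, the autocovariance is
  gamma(k) = sigma^2 * sum_{i=0..q-k} theta_i * theta_{i+k},
and rho(k) = gamma(k) / gamma(0). Sigma^2 cancels.
  numerator   = (1)*(0.286) + (0.216)*(0.029) = 0.292264.
  denominator = (1)^2 + (0.216)^2 + (0.286)^2 + (0.029)^2 = 1.129293.
  rho(2) = 0.292264 / 1.129293 = 0.2588.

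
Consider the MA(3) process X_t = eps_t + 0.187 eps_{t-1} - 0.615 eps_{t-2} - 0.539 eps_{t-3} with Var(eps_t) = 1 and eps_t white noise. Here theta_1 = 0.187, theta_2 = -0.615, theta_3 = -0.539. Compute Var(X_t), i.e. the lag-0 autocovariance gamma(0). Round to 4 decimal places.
\gamma(0) = 1.7037

For an MA(q) process X_t = eps_t + sum_i theta_i eps_{t-i} with
Var(eps_t) = sigma^2, the variance is
  gamma(0) = sigma^2 * (1 + sum_i theta_i^2).
  sum_i theta_i^2 = (0.187)^2 + (-0.615)^2 + (-0.539)^2 = 0.034969 + 0.378225 + 0.290521 = 0.703715.
  gamma(0) = 1 * (1 + 0.703715) = 1 * 1.703715 = 1.703715, which rounds to 1.7037.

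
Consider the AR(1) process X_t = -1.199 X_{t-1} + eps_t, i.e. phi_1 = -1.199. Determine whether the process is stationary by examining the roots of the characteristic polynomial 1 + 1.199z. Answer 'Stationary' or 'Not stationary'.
\text{Not stationary}

The AR(p) characteristic polynomial is P(z) = 1 + 1.199z.
Stationarity requires all roots to lie outside the unit circle, i.e. |z| > 1 for every root.
This is linear in z: 1 + (1.199) z = 0  =>  z = -1/(1.199) = -0.834028,  |z| = 0.834028.
Moduli of all roots: 0.8340.
All moduli strictly greater than 1? No.
Verdict: Not stationary.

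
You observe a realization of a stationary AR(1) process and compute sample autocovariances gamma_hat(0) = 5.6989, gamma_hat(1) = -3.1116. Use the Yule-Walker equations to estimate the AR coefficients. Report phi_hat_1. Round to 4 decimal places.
\hat\phi_{1} = -0.5460

The Yule-Walker equations for an AR(p) process read, in matrix form,
  Gamma_p phi = r_p,   with   (Gamma_p)_{ij} = gamma(|i - j|),
                       (r_p)_i = gamma(i),   i,j = 1..p.
Substitute the sample gammas (Toeplitz matrix and right-hand side of size 1):
  Gamma_p = [[5.6989]]
  r_p     = [-3.1116]
With p = 1 this is the single equation gamma(0) phi_1 = gamma(1):
  phi_hat_1 = gamma(1) / gamma(0) = -3.1116 / 5.6989 = -0.5460.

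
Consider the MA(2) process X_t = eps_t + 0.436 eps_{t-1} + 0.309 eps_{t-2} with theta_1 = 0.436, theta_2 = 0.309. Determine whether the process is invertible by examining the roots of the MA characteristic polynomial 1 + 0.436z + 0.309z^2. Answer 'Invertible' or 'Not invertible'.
\text{Invertible}

The MA(q) characteristic polynomial is P(z) = 1 + 0.436z + 0.309z^2.
Invertibility requires all roots to lie outside the unit circle, i.e. |z| > 1 for every root.
Set 1 + (0.436) z + (0.309) z^2 = 0, i.e. a z^2 + b z + c = 0 with a = 0.309, b = 0.436, c = 1.
Discriminant D = b^2 - 4ac = (0.436)^2 - 4*(0.309)*1 = 0.190096 - (1.236) = -1.045904.
D < 0, so the roots are the complex-conjugate pair z = (-b +/- i sqrt(-D)) / (2a) = -0.7055 +/- 1.6548i.
For a conjugate pair |z|^2 = z * conj(z) = (product of roots) = c/a = 1/(0.309) = 3.236246, so |z| = sqrt(3.236246) = 1.799 for both roots.
Moduli of all roots: 1.7990, 1.7990.
All moduli strictly greater than 1? Yes.
Verdict: Invertible.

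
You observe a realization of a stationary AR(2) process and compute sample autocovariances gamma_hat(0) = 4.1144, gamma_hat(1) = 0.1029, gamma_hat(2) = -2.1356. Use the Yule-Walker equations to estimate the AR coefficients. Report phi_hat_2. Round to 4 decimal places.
\hat\phi_{2} = -0.5200

The Yule-Walker equations for an AR(p) process read, in matrix form,
  Gamma_p phi = r_p,   with   (Gamma_p)_{ij} = gamma(|i - j|),
                       (r_p)_i = gamma(i),   i,j = 1..p.
Substitute the sample gammas (Toeplitz matrix and right-hand side of size 2):
  Gamma_p = [[4.1144, 0.1029], [0.1029, 4.1144]]
  r_p     = [0.1029, -2.1356]
Written out:
  4.1144 phi_1 + 0.1029 phi_2 = 0.1029
  0.1029 phi_1 + 4.1144 phi_2 = -2.1356
Solve by Cramer's rule:
  det = gamma(0)^2 - gamma(1)^2 = (4.1144)^2 - (0.1029)^2 = 16.92828736 - 0.01058841 = 16.91769895
  phi_hat_1 = [gamma(1) gamma(0) - gamma(1) gamma(2)] / det = [(0.1029)(4.1144) - (0.1029)(-2.1356)] / 16.91769895 = 0.643125 / 16.91769895 = 0.038
  phi_hat_2 = [gamma(0) gamma(2) - gamma(1)^2] / det = [(4.1144)(-2.1356) - (0.1029)^2] / 16.91769895 = -8.79730105 / 16.91769895 = -0.52
So phi_hat = [0.0380, -0.5200].
Therefore phi_hat_2 = -0.5200.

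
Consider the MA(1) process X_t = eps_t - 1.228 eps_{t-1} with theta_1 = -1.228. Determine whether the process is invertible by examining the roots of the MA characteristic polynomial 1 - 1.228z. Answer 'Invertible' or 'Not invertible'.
\text{Not invertible}

The MA(q) characteristic polynomial is P(z) = 1 - 1.228z.
Invertibility requires all roots to lie outside the unit circle, i.e. |z| > 1 for every root.
This is linear in z: 1 + (-1.228) z = 0  =>  z = -1/(-1.228) = 0.814332,  |z| = 0.814332.
Moduli of all roots: 0.8143.
All moduli strictly greater than 1? No.
Verdict: Not invertible.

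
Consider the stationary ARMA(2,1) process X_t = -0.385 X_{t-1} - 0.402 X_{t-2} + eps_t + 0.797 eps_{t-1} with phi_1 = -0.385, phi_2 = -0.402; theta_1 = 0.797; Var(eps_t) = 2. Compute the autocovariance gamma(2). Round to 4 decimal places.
\gamma(2) = -1.3531

Multiply the model equation by X_{t-k} and take expectations. With theta_0 = psi_0 = 1 and psi_j the MA(infinity) weights, this gives
  gamma(k) - sum_i phi_i gamma(k-i) = c_k,
  c_k = sigma^2 * sum_{j=k..q} theta_j psi_{j-k}   (c_k = 0 for k > q),
using gamma(-m) = gamma(m).
psi-weights needed (psi_j = theta_j + sum_i phi_i psi_{j-i}):
  psi_1 = theta_1 + phi_1 = 0.797 + (-0.385) = 0.412
Right-hand sides:
  c_0 = sigma^2 (1 + theta_1 psi_1) = 2 * (1 + (0.797)(0.412)) = 2 * 1.328364 = 2.656728
  c_1 = sigma^2 theta_1 = 2 * (0.797) = 1.594
  c_2 = 0
Equations for k = 0, 1, 2 (AR order 2, c_2 = 0):
  (E0) gamma(0) = phi_1 gamma(1) + phi_2 gamma(2) + c_0
  (E1) gamma(1) = phi_1 gamma(0) + phi_2 gamma(1) + c_1
  (E2) gamma(2) = phi_1 gamma(1) + phi_2 gamma(0)
From (E1): gamma(1) = A gamma(0) + B with
  A = phi_1 / (1 - phi_2) = -0.385 / 1.402 = -0.274608,   B = c_1 / (1 - phi_2) = 1.594 / 1.402 = 1.136947.
Insert (E2) into (E0): gamma(0) (1 - phi_2^2) = phi_1 (1 + phi_2) gamma(1) + c_0.
  phi_1 (1 + phi_2) = (-0.385)(0.598) = -0.23023,   1 - phi_2^2 = 0.838396.
Replace gamma(1) by A gamma(0) + B and collect gamma(0):
  gamma(0) [0.838396 - (-0.23023)(-0.274608)] = (-0.23023)(1.136947) + 2.656728
  gamma(0) * 0.775173 = 2.394969
  gamma(0) = 2.394969 / 0.775173 = 3.089592.
  gamma(1) = A gamma(0) + B = (-0.274608)(3.089592) + (1.136947) = 0.288521.
  gamma(2) = phi_1 gamma(1) + phi_2 gamma(0) = (-0.385)(0.288521) + (-0.402)(3.089592) = -1.353097.
Therefore gamma(2) = -1.3531 (to 4 decimal places).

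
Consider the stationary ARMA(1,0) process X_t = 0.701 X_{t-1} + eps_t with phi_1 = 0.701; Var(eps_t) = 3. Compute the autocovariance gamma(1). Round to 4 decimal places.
\gamma(1) = 4.1349

Multiply the model equation by X_{t-k} and take expectations. With theta_0 = psi_0 = 1 and psi_j the MA(infinity) weights, this gives
  gamma(k) - sum_i phi_i gamma(k-i) = c_k,
  c_k = sigma^2 * sum_{j=k..q} theta_j psi_{j-k}   (c_k = 0 for k > q),
using gamma(-m) = gamma(m).
Pure AR (q = 0): c_0 = sigma^2 = 3, c_k = 0 for k >= 1.
Equations for k = 0 and k = 1 (AR order 1):
  gamma(0) = phi_1 gamma(1) + c_0
  gamma(1) = phi_1 gamma(0) + c_1
Substituting the second into the first: gamma(0) (1 - phi_1^2) = c_0 + phi_1 c_1, so
  gamma(0) = c_0 / (1 - phi_1^2) = 3 / (1 - (0.701)^2) = 3 / 0.508599 = 5.898557.
  gamma(1) = phi_1 gamma(0) = (0.701)(5.898557) = 4.134888.
Therefore gamma(1) = 4.1349 (to 4 decimal places).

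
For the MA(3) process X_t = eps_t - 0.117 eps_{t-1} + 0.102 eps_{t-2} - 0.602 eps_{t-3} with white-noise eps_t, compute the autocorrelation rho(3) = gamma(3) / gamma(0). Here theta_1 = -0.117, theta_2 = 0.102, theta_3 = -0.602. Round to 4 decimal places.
\rho(3) = -0.4342

For an MA(q) process with theta_0 = 1, the autocovariance is
  gamma(k) = sigma^2 * sum_{i=0..q-k} theta_i * theta_{i+k},
and rho(k) = gamma(k) / gamma(0). Sigma^2 cancels.
  numerator   = (1)*(-0.602) = -0.602.
  denominator = (1)^2 + (-0.117)^2 + (0.102)^2 + (-0.602)^2 = 1.386497.
  rho(3) = -0.602 / 1.386497 = -0.4342.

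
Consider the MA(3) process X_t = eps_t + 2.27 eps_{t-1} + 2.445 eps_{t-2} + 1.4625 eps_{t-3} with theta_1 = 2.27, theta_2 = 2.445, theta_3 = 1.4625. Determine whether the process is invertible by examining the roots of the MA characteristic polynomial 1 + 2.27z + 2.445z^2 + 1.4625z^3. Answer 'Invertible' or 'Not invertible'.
\text{Not invertible}

The MA(q) characteristic polynomial is P(z) = 1 + 2.27z + 2.445z^2 + 1.4625z^3.
Invertibility requires all roots to lie outside the unit circle, i.e. |z| > 1 for every root.
Degree 3: look for a simple real root z0 first, then factor out (1 - z/z0) and solve the remaining quadratic.
Testing z0 = -0.8: P(-0.8) = 1 + (2.27)(-0.8) + (2.445)(-0.8)^2 + (1.4625)(-0.8)^3
  = 1 + (-1.816) + (1.5648) + (-0.7488) = 0.  So z_0 = -0.8 is a root, |z_0| = 0.8.
Divide out the factor (1 + 1.25 z) = (1 - z/z0) (since 1/z0 = -1.25):
  P(z) = (1 + 1.25 z)(1 + (1.02) z + (1.17) z^2)
  [check: z-coef 1.02 - (-1.25) = 2.27; z^2-coef 1.17 - (-1.25)(1.02) = 2.445; z^3-coef -(-1.25)(1.17) = 1.4625.]
Remaining roots from the quadratic factor 1 + (1.02) z + (1.17) z^2:
  Set 1 + (1.02) z + (1.17) z^2 = 0, i.e. a z^2 + b z + c = 0 with a = 1.17, b = 1.02, c = 1.
  Discriminant D = b^2 - 4ac = (1.02)^2 - 4*(1.17)*1 = 1.0404 - (4.68) = -3.6396.
  D < 0, so the roots are the complex-conjugate pair z = (-b +/- i sqrt(-D)) / (2a) = -0.4359 +/- 0.8153i.
  For a conjugate pair |z|^2 = z * conj(z) = (product of roots) = c/a = 1/(1.17) = 0.854701, so |z| = sqrt(0.854701) = 0.9245 for both roots.
Moduli of all roots: 0.8000, 0.9245, 0.9245.
All moduli strictly greater than 1? No.
Verdict: Not invertible.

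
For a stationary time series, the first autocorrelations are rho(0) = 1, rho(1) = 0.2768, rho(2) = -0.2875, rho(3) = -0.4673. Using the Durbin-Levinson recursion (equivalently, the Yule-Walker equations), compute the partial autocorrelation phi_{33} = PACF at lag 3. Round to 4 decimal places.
\phi_{33} = -0.3170

The PACF at lag k is phi_{kk}, the last component of the solution
to the Yule-Walker system G_k phi = r_k where
  (G_k)_{ij} = rho(|i - j|), (r_k)_i = rho(i), i,j = 1..k.
Equivalently, Durbin-Levinson gives phi_{kk} iteratively:
  phi_{11} = rho(1)
  phi_{kk} = [rho(k) - sum_{j=1..k-1} phi_{k-1,j} rho(k-j)]
            / [1 - sum_{j=1..k-1} phi_{k-1,j} rho(j)],
  phi_{k,j} = phi_{k-1,j} - phi_{kk} phi_{k-1,k-j},  j = 1..k-1.
Step k = 1:
  phi_11 = rho(1) = 0.2768.
Step k = 2:
  phi_22 = [rho(2) - phi_11 rho(1)] / [1 - phi_11 rho(1)] = [-0.2875 - (0.2768)(0.2768)] / [1 - (0.2768)(0.2768)]
         = -0.36411824 / 0.92338176 = -0.394331.
  Update: phi_21 = phi_11 - phi_22 phi_11 = 0.2768 - (-0.394331)(0.2768) = 0.385951.
Step k = 3:
  phi_33 = [rho(3) - phi_21 rho(2) - phi_22 rho(1)] / [1 - phi_21 rho(1) - phi_22 rho(2)]
    numerator   = -0.4673 - (0.385951)(-0.2875) - (-0.394331)(0.2768) = -0.24718825
    denominator = 1 - (0.385951)(0.2768) - (-0.394331)(-0.2875) = 0.77979858
  phi_33 = -0.24718825 / 0.77979858 = -0.317.
Therefore phi_{33} = -0.3170.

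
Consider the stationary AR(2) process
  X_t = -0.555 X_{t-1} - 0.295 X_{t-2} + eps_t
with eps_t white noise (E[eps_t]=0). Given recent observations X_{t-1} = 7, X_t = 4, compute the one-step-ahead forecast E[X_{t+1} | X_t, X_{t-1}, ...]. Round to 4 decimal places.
E[X_{t+1} \mid \mathcal F_t] = -4.2850

For an AR(p) model X_t = c + sum_i phi_i X_{t-i} + eps_t, the
one-step-ahead conditional mean is
  E[X_{t+1} | X_t, ...] = c + sum_i phi_i X_{t+1-i}.
Substitute known values:
  E[X_{t+1} | ...] = (-0.555) * (4) + (-0.295) * (7)
                   = -4.2850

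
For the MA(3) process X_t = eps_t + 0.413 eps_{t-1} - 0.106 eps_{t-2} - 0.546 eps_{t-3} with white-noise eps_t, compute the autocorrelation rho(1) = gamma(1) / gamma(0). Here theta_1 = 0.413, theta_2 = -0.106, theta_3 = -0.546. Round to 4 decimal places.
\rho(1) = 0.2886

For an MA(q) process with theta_0 = 1, the autocovariance is
  gamma(k) = sigma^2 * sum_{i=0..q-k} theta_i * theta_{i+k},
and rho(k) = gamma(k) / gamma(0). Sigma^2 cancels.
  numerator   = (1)*(0.413) + (0.413)*(-0.106) + (-0.106)*(-0.546) = 0.427098.
  denominator = (1)^2 + (0.413)^2 + (-0.106)^2 + (-0.546)^2 = 1.479921.
  rho(1) = 0.427098 / 1.479921 = 0.2886.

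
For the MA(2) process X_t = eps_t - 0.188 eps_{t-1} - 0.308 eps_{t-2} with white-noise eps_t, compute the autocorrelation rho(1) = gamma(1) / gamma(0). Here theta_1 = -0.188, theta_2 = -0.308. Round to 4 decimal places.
\rho(1) = -0.1151

For an MA(q) process with theta_0 = 1, the autocovariance is
  gamma(k) = sigma^2 * sum_{i=0..q-k} theta_i * theta_{i+k},
and rho(k) = gamma(k) / gamma(0). Sigma^2 cancels.
  numerator   = (1)*(-0.188) + (-0.188)*(-0.308) = -0.130096.
  denominator = (1)^2 + (-0.188)^2 + (-0.308)^2 = 1.130208.
  rho(1) = -0.130096 / 1.130208 = -0.1151.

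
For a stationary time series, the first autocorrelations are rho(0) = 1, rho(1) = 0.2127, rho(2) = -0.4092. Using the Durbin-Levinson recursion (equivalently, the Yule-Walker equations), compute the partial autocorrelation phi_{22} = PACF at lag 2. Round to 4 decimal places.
\phi_{22} = -0.4760

The PACF at lag k is phi_{kk}, the last component of the solution
to the Yule-Walker system G_k phi = r_k where
  (G_k)_{ij} = rho(|i - j|), (r_k)_i = rho(i), i,j = 1..k.
Equivalently, Durbin-Levinson gives phi_{kk} iteratively:
  phi_{11} = rho(1)
  phi_{kk} = [rho(k) - sum_{j=1..k-1} phi_{k-1,j} rho(k-j)]
            / [1 - sum_{j=1..k-1} phi_{k-1,j} rho(j)],
  phi_{k,j} = phi_{k-1,j} - phi_{kk} phi_{k-1,k-j},  j = 1..k-1.
Step k = 1:
  phi_11 = rho(1) = 0.2127.
Step k = 2:
  phi_22 = [rho(2) - phi_11 rho(1)] / [1 - phi_11 rho(1)] = [-0.4092 - (0.2127)(0.2127)] / [1 - (0.2127)(0.2127)]
         = -0.45444129 / 0.95475871 = -0.476.
Therefore phi_{22} = -0.4760.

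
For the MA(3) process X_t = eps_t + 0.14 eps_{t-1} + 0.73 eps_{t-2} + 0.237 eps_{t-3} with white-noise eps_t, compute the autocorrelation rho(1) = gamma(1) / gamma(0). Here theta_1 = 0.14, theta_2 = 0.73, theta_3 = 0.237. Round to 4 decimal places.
\rho(1) = 0.2581

For an MA(q) process with theta_0 = 1, the autocovariance is
  gamma(k) = sigma^2 * sum_{i=0..q-k} theta_i * theta_{i+k},
and rho(k) = gamma(k) / gamma(0). Sigma^2 cancels.
  numerator   = (1)*(0.14) + (0.14)*(0.73) + (0.73)*(0.237) = 0.41521.
  denominator = (1)^2 + (0.14)^2 + (0.73)^2 + (0.237)^2 = 1.608669.
  rho(1) = 0.41521 / 1.608669 = 0.2581.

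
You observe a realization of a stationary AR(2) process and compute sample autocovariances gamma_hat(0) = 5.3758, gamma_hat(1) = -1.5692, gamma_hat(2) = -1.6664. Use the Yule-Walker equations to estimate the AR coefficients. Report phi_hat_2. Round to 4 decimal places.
\hat\phi_{2} = -0.4320

The Yule-Walker equations for an AR(p) process read, in matrix form,
  Gamma_p phi = r_p,   with   (Gamma_p)_{ij} = gamma(|i - j|),
                       (r_p)_i = gamma(i),   i,j = 1..p.
Substitute the sample gammas (Toeplitz matrix and right-hand side of size 2):
  Gamma_p = [[5.3758, -1.5692], [-1.5692, 5.3758]]
  r_p     = [-1.5692, -1.6664]
Written out:
  5.3758 phi_1 - 1.5692 phi_2 = -1.5692
  -1.5692 phi_1 + 5.3758 phi_2 = -1.6664
Solve by Cramer's rule:
  det = gamma(0)^2 - gamma(1)^2 = (5.3758)^2 - (-1.5692)^2 = 28.89922564 - 2.46238864 = 26.436837
  phi_hat_1 = [gamma(1) gamma(0) - gamma(1) gamma(2)] / det = [(-1.5692)(5.3758) - (-1.5692)(-1.6664)] / 26.436837 = -11.05062024 / 26.436837 = -0.418
  phi_hat_2 = [gamma(0) gamma(2) - gamma(1)^2] / det = [(5.3758)(-1.6664) - (-1.5692)^2] / 26.436837 = -11.42062176 / 26.436837 = -0.432
So phi_hat = [-0.4180, -0.4320].
Therefore phi_hat_2 = -0.4320.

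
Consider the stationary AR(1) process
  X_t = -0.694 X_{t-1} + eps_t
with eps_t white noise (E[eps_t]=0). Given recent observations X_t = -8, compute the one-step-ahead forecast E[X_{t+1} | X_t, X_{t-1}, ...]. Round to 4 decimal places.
E[X_{t+1} \mid \mathcal F_t] = 5.5520

For an AR(p) model X_t = c + sum_i phi_i X_{t-i} + eps_t, the
one-step-ahead conditional mean is
  E[X_{t+1} | X_t, ...] = c + sum_i phi_i X_{t+1-i}.
Substitute known values:
  E[X_{t+1} | ...] = (-0.694) * (-8)
                   = 5.5520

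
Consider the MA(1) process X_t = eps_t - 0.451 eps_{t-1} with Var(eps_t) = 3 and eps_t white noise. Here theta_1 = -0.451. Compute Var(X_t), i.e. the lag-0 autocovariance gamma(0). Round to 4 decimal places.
\gamma(0) = 3.6102

For an MA(q) process X_t = eps_t + sum_i theta_i eps_{t-i} with
Var(eps_t) = sigma^2, the variance is
  gamma(0) = sigma^2 * (1 + sum_i theta_i^2).
  sum_i theta_i^2 = (-0.451)^2 = 0.203401.
  gamma(0) = 3 * (1 + 0.203401) = 3 * 1.203401 = 3.610203, which rounds to 3.6102.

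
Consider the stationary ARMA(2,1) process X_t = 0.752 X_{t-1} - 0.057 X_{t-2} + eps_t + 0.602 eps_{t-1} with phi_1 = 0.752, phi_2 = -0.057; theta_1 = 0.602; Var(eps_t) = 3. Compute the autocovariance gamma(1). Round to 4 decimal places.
\gamma(1) = 11.3301

Multiply the model equation by X_{t-k} and take expectations. With theta_0 = psi_0 = 1 and psi_j the MA(infinity) weights, this gives
  gamma(k) - sum_i phi_i gamma(k-i) = c_k,
  c_k = sigma^2 * sum_{j=k..q} theta_j psi_{j-k}   (c_k = 0 for k > q),
using gamma(-m) = gamma(m).
psi-weights needed (psi_j = theta_j + sum_i phi_i psi_{j-i}):
  psi_1 = theta_1 + phi_1 = 0.602 + (0.752) = 1.354
Right-hand sides:
  c_0 = sigma^2 (1 + theta_1 psi_1) = 3 * (1 + (0.602)(1.354)) = 3 * 1.815108 = 5.445324
  c_1 = sigma^2 theta_1 = 3 * (0.602) = 1.806
  c_2 = 0
Equations for k = 0, 1, 2 (AR order 2, c_2 = 0):
  (E0) gamma(0) = phi_1 gamma(1) + phi_2 gamma(2) + c_0
  (E1) gamma(1) = phi_1 gamma(0) + phi_2 gamma(1) + c_1
  (E2) gamma(2) = phi_1 gamma(1) + phi_2 gamma(0)
From (E1): gamma(1) = A gamma(0) + B with
  A = phi_1 / (1 - phi_2) = 0.752 / 1.057 = 0.711447,   B = c_1 / (1 - phi_2) = 1.806 / 1.057 = 1.708609.
Insert (E2) into (E0): gamma(0) (1 - phi_2^2) = phi_1 (1 + phi_2) gamma(1) + c_0.
  phi_1 (1 + phi_2) = (0.752)(0.943) = 0.709136,   1 - phi_2^2 = 0.996751.
Replace gamma(1) by A gamma(0) + B and collect gamma(0):
  gamma(0) [0.996751 - (0.709136)(0.711447)] = (0.709136)(1.708609) + 5.445324
  gamma(0) * 0.492238 = 6.65696
  gamma(0) = 6.65696 / 0.492238 = 13.523866.
  gamma(1) = A gamma(0) + B = (0.711447)(13.523866) + (1.708609) = 11.33013.
Therefore gamma(1) = 11.3301 (to 4 decimal places).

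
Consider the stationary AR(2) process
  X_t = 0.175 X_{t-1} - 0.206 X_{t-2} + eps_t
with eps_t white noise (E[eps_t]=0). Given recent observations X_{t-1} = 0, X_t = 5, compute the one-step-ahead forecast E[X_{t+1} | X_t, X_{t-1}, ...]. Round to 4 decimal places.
E[X_{t+1} \mid \mathcal F_t] = 0.8750

For an AR(p) model X_t = c + sum_i phi_i X_{t-i} + eps_t, the
one-step-ahead conditional mean is
  E[X_{t+1} | X_t, ...] = c + sum_i phi_i X_{t+1-i}.
Substitute known values:
  E[X_{t+1} | ...] = (0.175) * (5) + (-0.206) * (0)
                   = 0.8750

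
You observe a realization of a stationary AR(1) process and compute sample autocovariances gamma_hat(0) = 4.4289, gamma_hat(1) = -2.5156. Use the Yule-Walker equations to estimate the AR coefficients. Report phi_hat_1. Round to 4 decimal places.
\hat\phi_{1} = -0.5680

The Yule-Walker equations for an AR(p) process read, in matrix form,
  Gamma_p phi = r_p,   with   (Gamma_p)_{ij} = gamma(|i - j|),
                       (r_p)_i = gamma(i),   i,j = 1..p.
Substitute the sample gammas (Toeplitz matrix and right-hand side of size 1):
  Gamma_p = [[4.4289]]
  r_p     = [-2.5156]
With p = 1 this is the single equation gamma(0) phi_1 = gamma(1):
  phi_hat_1 = gamma(1) / gamma(0) = -2.5156 / 4.4289 = -0.5680.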